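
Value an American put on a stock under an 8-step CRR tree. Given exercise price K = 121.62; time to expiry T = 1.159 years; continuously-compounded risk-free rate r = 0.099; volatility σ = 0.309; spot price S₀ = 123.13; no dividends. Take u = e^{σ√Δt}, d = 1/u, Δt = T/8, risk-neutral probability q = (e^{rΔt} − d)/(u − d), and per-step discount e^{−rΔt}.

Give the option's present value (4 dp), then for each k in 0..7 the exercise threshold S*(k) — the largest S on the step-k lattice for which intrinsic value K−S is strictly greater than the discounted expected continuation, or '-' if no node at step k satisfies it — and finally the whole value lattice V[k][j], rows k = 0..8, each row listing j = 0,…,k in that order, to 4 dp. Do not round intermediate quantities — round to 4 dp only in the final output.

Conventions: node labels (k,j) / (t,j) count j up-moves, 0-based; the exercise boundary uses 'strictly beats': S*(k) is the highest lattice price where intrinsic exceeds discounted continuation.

Δt=0.14488  u=1.12481  d=0.88904  q=0.53190  discount=0.98576
step 8 (expiry): payoffs max(K−S,0) = 73.5654 60.8216 44.6982 24.2990 0.0000 0.0000 0.0000 0.0000 0.0000
step 7: (k=7,j=0): S=54.0522, K−S=67.5678, hold=65.8359 ⇒ V=67.5678 exercise | (k=7,j=1): S=68.3865, K−S=53.2335, hold=51.5016 ⇒ V=53.2335 exercise | (k=7,j=2): S=86.5223, K−S=35.0977, hold=33.3658 ⇒ V=35.0977 exercise | (k=7,j=3): S=109.4675, K−S=12.1525, hold=11.2123 ⇒ V=12.1525 exercise | (k=7,j=4): S=138.4977, K−S=0.0000, hold=0.0000 ⇒ V=0.0000 continue | (k=7,j=5): S=175.2265, K−S=0.0000, hold=0.0000 ⇒ V=0.0000 continue | (k=7,j=6): S=221.6957, K−S=0.0000, hold=0.0000 ⇒ V=0.0000 continue | (k=7,j=7): S=280.4881, K−S=0.0000, hold=0.0000 ⇒ V=0.0000 continue  boundary S*=109.4675
step 6: (k=6,j=0): S=60.7984, K−S=60.8216, hold=59.0897 ⇒ V=60.8216 exercise | (k=6,j=1): S=76.9218, K−S=44.6982, hold=42.9663 ⇒ V=44.6982 exercise | (k=6,j=2): S=97.3210, K−S=24.2990, hold=22.5671 ⇒ V=24.2990 exercise | (k=6,j=3): S=123.1300, K−S=0.0000, hold=5.6075 ⇒ V=5.6075 continue | (k=6,j=4): S=155.7834, K−S=0.0000, hold=0.0000 ⇒ V=0.0000 continue | (k=6,j=5): S=197.0963, K−S=0.0000, hold=0.0000 ⇒ V=0.0000 continue | (k=6,j=6): S=249.3652, K−S=0.0000, hold=0.0000 ⇒ V=0.0000 continue  boundary S*=97.3210
step 5: (k=5,j=0): S=68.3865, K−S=53.2335, hold=51.5016 ⇒ V=53.2335 exercise | (k=5,j=1): S=86.5223, K−S=35.0977, hold=33.3658 ⇒ V=35.0977 exercise | (k=5,j=2): S=109.4675, K−S=12.1525, hold=14.1525 ⇒ V=14.1525 continue | (k=5,j=3): S=138.4977, K−S=0.0000, hold=2.5875 ⇒ V=2.5875 continue | (k=5,j=4): S=175.2265, K−S=0.0000, hold=0.0000 ⇒ V=0.0000 continue | (k=5,j=5): S=221.6957, K−S=0.0000, hold=0.0000 ⇒ V=0.0000 continue  boundary S*=86.5223
step 4: (k=4,j=0): S=76.9218, K−S=44.6982, hold=42.9663 ⇒ V=44.6982 exercise | (k=4,j=1): S=97.3210, K−S=24.2990, hold=23.6158 ⇒ V=24.2990 exercise | (k=4,j=2): S=123.1300, K−S=0.0000, hold=7.8871 ⇒ V=7.8871 continue | (k=4,j=3): S=155.7834, K−S=0.0000, hold=1.1940 ⇒ V=1.1940 continue | (k=4,j=4): S=197.0963, K−S=0.0000, hold=0.0000 ⇒ V=0.0000 continue  boundary S*=97.3210
step 3: (k=3,j=0): S=86.5223, K−S=35.0977, hold=33.3658 ⇒ V=35.0977 exercise | (k=3,j=1): S=109.4675, K−S=12.1525, hold=15.3478 ⇒ V=15.3478 continue | (k=3,j=2): S=138.4977, K−S=0.0000, hold=4.2654 ⇒ V=4.2654 continue | (k=3,j=3): S=175.2265, K−S=0.0000, hold=0.5509 ⇒ V=0.5509 continue  boundary S*=86.5223
step 2: (k=2,j=0): S=97.3210, K−S=24.2990, hold=24.2425 ⇒ V=24.2990 exercise | (k=2,j=1): S=123.1300, K−S=0.0000, hold=9.3184 ⇒ V=9.3184 continue | (k=2,j=2): S=155.7834, K−S=0.0000, hold=2.2571 ⇒ V=2.2571 continue  boundary S*=97.3210
step 1: (k=1,j=0): S=109.4675, K−S=12.1525, hold=16.0982 ⇒ V=16.0982 continue | (k=1,j=1): S=138.4977, K−S=0.0000, hold=5.4832 ⇒ V=5.4832 continue  boundary S*=-
step 0: (k=0,j=0): S=123.1300, K−S=0.0000, hold=10.3033 ⇒ V=10.3033 continue  boundary S*=-

price = 10.3033
boundary = - - 97.3210 86.5223 97.3210 86.5223 97.3210 109.4675
tree:
10.3033
16.0982 5.4832
24.2990 9.3184 2.2571
35.0977 15.3478 4.2654 0.5509
44.6982 24.2990 7.8871 1.1940 0.0000
53.2335 35.0977 14.1525 2.5875 0.0000 0.0000
60.8216 44.6982 24.2990 5.6075 0.0000 0.0000 0.0000
67.5678 53.2335 35.0977 12.1525 0.0000 0.0000 0.0000 0.0000
73.5654 60.8216 44.6982 24.2990 0.0000 0.0000 0.0000 0.0000 0.0000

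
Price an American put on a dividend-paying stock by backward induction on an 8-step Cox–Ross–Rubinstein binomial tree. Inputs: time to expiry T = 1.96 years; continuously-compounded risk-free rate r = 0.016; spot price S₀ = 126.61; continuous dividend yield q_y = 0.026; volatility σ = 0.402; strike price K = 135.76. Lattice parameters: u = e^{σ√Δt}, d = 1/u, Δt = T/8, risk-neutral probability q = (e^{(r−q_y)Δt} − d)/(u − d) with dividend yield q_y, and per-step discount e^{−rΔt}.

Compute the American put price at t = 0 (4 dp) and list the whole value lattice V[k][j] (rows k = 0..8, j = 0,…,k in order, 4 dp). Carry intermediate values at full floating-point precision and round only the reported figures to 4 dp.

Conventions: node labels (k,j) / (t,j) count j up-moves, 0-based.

price = 34.0774
tree:
34.0774
43.9468 22.0351
55.1012 30.3847 11.7872
66.9519 40.7670 17.6684 4.5358
78.6378 52.9283 25.9174 7.5078 0.8589
88.9446 66.0620 36.9702 12.3231 1.5517 0.0000
97.3917 78.6378 50.7828 20.0218 2.8034 0.0000 0.0000
104.3146 88.9446 66.0620 32.1224 5.0647 0.0000 0.0000 0.0000
109.9884 97.3917 78.6378 50.7174 9.1500 0.0000 0.0000 0.0000 0.0000

Δt=0.24500  u=1.22016  d=0.81957  q=0.44431  discount=0.99609
step 8 (expiry): payoffs max(K−S,0) = 109.9884 97.3917 78.6378 50.7174 9.1500 0.0000 0.0000 0.0000 0.0000
k=7: (k=7,j=0): S=31.4454, K−S=104.3146, hold=103.9831 ⇒ V=104.3146 exercise | (k=7,j=1): S=46.8154, K−S=88.9446, hold=88.7107 ⇒ V=88.9446 exercise | (k=7,j=2): S=69.6980, K−S=66.0620, hold=65.9734 ⇒ V=66.0620 exercise | (k=7,j=3): S=103.7653, K−S=31.9947, hold=32.1224 ⇒ V=32.1224 continue | (k=7,j=4): S=154.4841, K−S=0.0000, hold=5.0647 ⇒ V=5.0647 continue | (k=7,j=5): S=229.9935, K−S=0.0000, hold=0.0000 ⇒ V=0.0000 continue | (k=7,j=6): S=342.4106, K−S=0.0000, hold=0.0000 ⇒ V=0.0000 continue | (k=7,j=7): S=509.7755, K−S=0.0000, hold=0.0000 ⇒ V=0.0000 continue
k=6: (k=6,j=0): S=38.3683, K−S=97.3917, hold=97.1042 ⇒ V=97.3917 exercise | (k=6,j=1): S=57.1222, K−S=78.6378, hold=78.4694 ⇒ V=78.6378 exercise | (k=6,j=2): S=85.0426, K−S=50.7174, hold=50.7828 ⇒ V=50.7828 continue | (k=6,j=3): S=126.6100, K−S=9.1500, hold=20.0218 ⇒ V=20.0218 continue | (k=6,j=4): S=188.4949, K−S=0.0000, hold=2.8034 ⇒ V=2.8034 continue | (k=6,j=5): S=280.6283, K−S=0.0000, hold=0.0000 ⇒ V=0.0000 continue | (k=6,j=6): S=417.7949, K−S=0.0000, hold=0.0000 ⇒ V=0.0000 continue
k=5: (k=5,j=0): S=46.8154, K−S=88.9446, hold=88.7107 ⇒ V=88.9446 exercise | (k=5,j=1): S=69.6980, K−S=66.0620, hold=66.0023 ⇒ V=66.0620 exercise | (k=5,j=2): S=103.7653, K−S=31.9947, hold=36.9702 ⇒ V=36.9702 continue | (k=5,j=3): S=154.4841, K−S=0.0000, hold=12.3231 ⇒ V=12.3231 continue | (k=5,j=4): S=229.9935, K−S=0.0000, hold=1.5517 ⇒ V=1.5517 continue | (k=5,j=5): S=342.4106, K−S=0.0000, hold=0.0000 ⇒ V=0.0000 continue
k=4: (k=4,j=0): S=57.1222, K−S=78.6378, hold=78.4694 ⇒ V=78.6378 exercise | (k=4,j=1): S=85.0426, K−S=50.7174, hold=52.9283 ⇒ V=52.9283 continue | (k=4,j=2): S=126.6100, K−S=9.1500, hold=25.9174 ⇒ V=25.9174 continue | (k=4,j=3): S=188.4949, K−S=0.0000, hold=7.5078 ⇒ V=7.5078 continue | (k=4,j=4): S=280.6283, K−S=0.0000, hold=0.8589 ⇒ V=0.8589 continue
k=3: (k=3,j=0): S=69.6980, K−S=66.0620, hold=66.9519 ⇒ V=66.9519 continue | (k=3,j=1): S=103.7653, K−S=31.9947, hold=40.7670 ⇒ V=40.7670 continue | (k=3,j=2): S=154.4841, K−S=0.0000, hold=17.6684 ⇒ V=17.6684 continue | (k=3,j=3): S=229.9935, K−S=0.0000, hold=4.5358 ⇒ V=4.5358 continue
k=2: (k=2,j=0): S=85.0426, K−S=50.7174, hold=55.1012 ⇒ V=55.1012 continue | (k=2,j=1): S=126.6100, K−S=9.1500, hold=30.3847 ⇒ V=30.3847 continue | (k=2,j=2): S=188.4949, K−S=0.0000, hold=11.7872 ⇒ V=11.7872 continue
k=1: (k=1,j=0): S=103.7653, K−S=31.9947, hold=43.9468 ⇒ V=43.9468 continue | (k=1,j=1): S=154.4841, K−S=0.0000, hold=22.0351 ⇒ V=22.0351 continue
k=0: (k=0,j=0): S=126.6100, K−S=9.1500, hold=34.0774 ⇒ V=34.0774 continue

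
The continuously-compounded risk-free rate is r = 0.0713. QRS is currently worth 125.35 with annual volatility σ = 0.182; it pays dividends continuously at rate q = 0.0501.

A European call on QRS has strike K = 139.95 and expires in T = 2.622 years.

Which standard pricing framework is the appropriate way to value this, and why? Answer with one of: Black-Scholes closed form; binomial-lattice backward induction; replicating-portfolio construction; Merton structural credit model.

Key observation: the strike-139.95 call on QRS is European-exercise on a continuously-modelled lognormal underlying, so its value is a single closed-form evaluation.

framework: Black-Scholes closed form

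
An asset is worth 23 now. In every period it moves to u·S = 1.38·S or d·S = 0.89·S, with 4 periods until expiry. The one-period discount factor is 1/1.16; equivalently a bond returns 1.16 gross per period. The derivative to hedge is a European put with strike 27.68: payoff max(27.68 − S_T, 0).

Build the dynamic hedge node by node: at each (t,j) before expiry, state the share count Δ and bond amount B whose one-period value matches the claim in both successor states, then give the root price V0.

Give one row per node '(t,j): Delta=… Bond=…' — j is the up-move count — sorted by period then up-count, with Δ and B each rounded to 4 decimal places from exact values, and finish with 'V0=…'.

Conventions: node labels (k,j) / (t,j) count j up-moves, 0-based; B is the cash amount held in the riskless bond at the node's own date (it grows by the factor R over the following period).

Since d<R<u, set p* = (R−d)/(u−d) = 0.5510; price each node as the discounted p*-expectation of its children.
Expiry values: V(4,0)=13.2493, V(4,1)=5.3043, V(4,2)=0.0000, V(4,3)=0.0000, V(4,4)=0.0000
Node (3,0) S=16.2143: V=(p*·5.3043+(1−p*)·13.2493)/1.16=7.6478; Δ=(5.3043−13.2493)/(22.3757−14.4307)=-1.0000; B=V−Δ·S=23.8621
Node (3,1) S=25.1413: V=(p*·0.0000+(1−p*)·5.3043)/1.16=2.0530; Δ=(0.0000−5.3043)/(34.6949−22.3757)=-0.4306; B=V−Δ·S=12.8781
Node (3,2) S=38.9831: V=(p*·0.0000+(1−p*)·0.0000)/1.16=0.0000; Δ=(0.0000−0.0000)/(53.7966−34.6949)=0.0000; B=V−Δ·S=0.0000
Node (3,3) S=60.4457: V=(p*·0.0000+(1−p*)·0.0000)/1.16=0.0000; Δ=(0.0000−0.0000)/(83.4150−53.7966)=0.0000; B=V−Δ·S=0.0000
Node (2,0) S=18.2183: V=(p*·2.0530+(1−p*)·7.6478)/1.16=3.9353; Δ=(2.0530−7.6478)/(25.1413−16.2143)=-0.6267; B=V−Δ·S=15.3532
Node (2,1) S=28.2486: V=(p*·0.0000+(1−p*)·2.0530)/1.16=0.7946; Δ=(0.0000−2.0530)/(38.9831−25.1413)=-0.1483; B=V−Δ·S=4.9845
Node (2,2) S=43.8012: V=(p*·0.0000+(1−p*)·0.0000)/1.16=0.0000; Δ=(0.0000−0.0000)/(60.4457−38.9831)=0.0000; B=V−Δ·S=0.0000
Node (1,0) S=20.4700: V=(p*·0.7946+(1−p*)·3.9353)/1.16=1.9006; Δ=(0.7946−3.9353)/(28.2486−18.2183)=-0.3131; B=V−Δ·S=8.3102
Node (1,1) S=31.7400: V=(p*·0.0000+(1−p*)·0.7946)/1.16=0.3076; Δ=(0.0000−0.7946)/(43.8012−28.2486)=-0.0511; B=V−Δ·S=1.9293
Node (0,0) S=23.0000: V=(p*·0.3076+(1−p*)·1.9006)/1.16=0.8817; Δ=(0.3076−1.9006)/(31.7400−20.4700)=-0.1414; B=V−Δ·S=4.1329
Sanity check at the root: Δ(0,0)·S0 + B(0,0) reproduces V0 = 0.8817.

(0,0): Delta=-0.1414 Bond=4.1329
(1,0): Delta=-0.3131 Bond=8.3102
(1,1): Delta=-0.0511 Bond=1.9293
(2,0): Delta=-0.6267 Bond=15.3532
(2,1): Delta=-0.1483 Bond=4.9845
(2,2): Delta=0.0000 Bond=0.0000
(3,0): Delta=-1.0000 Bond=23.8621
(3,1): Delta=-0.4306 Bond=12.8781
(3,2): Delta=0.0000 Bond=0.0000
(3,3): Delta=0.0000 Bond=0.0000
V0=0.8817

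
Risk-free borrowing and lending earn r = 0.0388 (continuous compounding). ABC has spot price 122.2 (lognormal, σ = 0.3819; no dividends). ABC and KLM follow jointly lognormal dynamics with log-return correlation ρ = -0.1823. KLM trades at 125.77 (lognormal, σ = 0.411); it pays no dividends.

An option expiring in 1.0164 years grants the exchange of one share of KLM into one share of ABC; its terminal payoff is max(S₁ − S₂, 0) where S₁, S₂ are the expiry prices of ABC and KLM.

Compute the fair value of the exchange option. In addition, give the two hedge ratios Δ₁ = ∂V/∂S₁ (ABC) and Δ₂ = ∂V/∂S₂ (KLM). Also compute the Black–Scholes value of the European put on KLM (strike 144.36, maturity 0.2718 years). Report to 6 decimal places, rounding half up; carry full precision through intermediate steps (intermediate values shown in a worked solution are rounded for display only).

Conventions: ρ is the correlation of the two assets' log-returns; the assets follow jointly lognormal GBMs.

σ_eff = √(σ₁² + σ₂² − 2ρσ₁σ₂) = √(0.3819² + 0.411² − 2·-0.1823·0.3819·0.411) = 0.609915
d₁ = (ln(S₁/S₂) + (q₂ − q₁ + σ_eff²/2)T) / (σ_eff√T) = (ln(122.2/125.77) + (0.0 − 0.0 + 0.185998)·1.0164) / 0.614896 = 0.260618
d₂ = d₁ − σ_eff√T = 0.260618 − 0.614896 = -0.354278
N(d₁) = 0.602806,  N(d₂) = 0.361565
V = S₁·e^{−q₁T}·N(d₁) − S₂·e^{−q₂T}·N(d₂) = 73.662936 − 45.474045 = 28.188891
Δ₁ = e^{−q₁T}·N(d₁) = 0.602806;  Δ₂ = −e^{−q₂T}·N(d₂) = -0.361565
[vanilla: KLM put K=144.36]
σ√T = 0.411·√0.2718 = 0.214273
d₁ = (ln(S/K) + (r+σ²/2)T) / (σ√T) = (ln(125.77/144.36) + (0.0388+0.411²/2)·0.2718) / 0.214273 = (-0.137855 + 0.033502) / 0.214273 = -0.487011
d₂ = d₁ − σ√T = -0.487011 − 0.214273 = -0.701284
e^{−rT} = 0.989510
N(−d₁) = 0.686875,  N(−d₂) = 0.758437
price = K·e^{−rT}·N(−d₂) − S·N(−d₁) = 108.339393 − 86.388244 = 21.951149

exchange price = 28.188891
Δ1 = 0.602806
Δ2 = -0.361565
price(KLM put K=144.36) = 21.951149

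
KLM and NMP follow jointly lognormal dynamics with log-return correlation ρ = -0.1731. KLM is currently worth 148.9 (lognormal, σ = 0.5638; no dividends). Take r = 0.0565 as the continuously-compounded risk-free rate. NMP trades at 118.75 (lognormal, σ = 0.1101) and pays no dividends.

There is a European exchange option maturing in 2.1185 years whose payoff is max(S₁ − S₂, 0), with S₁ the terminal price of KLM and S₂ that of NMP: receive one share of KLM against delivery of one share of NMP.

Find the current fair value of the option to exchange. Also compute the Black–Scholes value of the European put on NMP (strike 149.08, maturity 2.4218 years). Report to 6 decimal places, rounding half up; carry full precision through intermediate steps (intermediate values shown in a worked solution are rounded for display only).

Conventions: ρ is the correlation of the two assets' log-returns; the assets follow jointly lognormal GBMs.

σ_eff = √(σ₁² + σ₂² − 2ρσ₁σ₂) = √(0.5638² + 0.1101² − 2·-0.1731·0.5638·0.1101) = 0.592860
d₁ = (ln(S₁/S₂) + (q₂ − q₁ + σ_eff²/2)T) / (σ_eff√T) = (ln(148.9/118.75) + (0.0 − 0.0 + 0.175741)·2.1185) / 0.862911 = 0.693655
d₂ = d₁ − σ_eff√T = 0.693655 − 0.862911 = -0.169257
N(d₁) = 0.756051,  N(d₂) = 0.432797
V = S₁·e^{−q₁T}·N(d₁) − S₂·e^{−q₂T}·N(d₂) = 112.575934 − 51.394691 = 61.181243
[vanilla: NMP put K=149.08]
σ√T = 0.1101·√2.4218 = 0.171339
d₁ = (ln(S/K) + (r+σ²/2)T) / (σ√T) = (ln(118.75/149.08) + (0.0565+0.1101²/2)·2.4218) / 0.171339 = (-0.227463 + 0.151510) / 0.171339 = -0.443287
d₂ = d₁ − σ√T = -0.443287 − 0.171339 = -0.614626
e^{−rT} = 0.872117
N(−d₁) = 0.671221,  N(−d₂) = 0.730599
price = K·e^{−rT}·N(−d₂) − S·N(−d₁) = 94.988996 − 79.707484 = 15.281512

exchange price = 61.181243
price(NMP put K=149.08) = 15.281512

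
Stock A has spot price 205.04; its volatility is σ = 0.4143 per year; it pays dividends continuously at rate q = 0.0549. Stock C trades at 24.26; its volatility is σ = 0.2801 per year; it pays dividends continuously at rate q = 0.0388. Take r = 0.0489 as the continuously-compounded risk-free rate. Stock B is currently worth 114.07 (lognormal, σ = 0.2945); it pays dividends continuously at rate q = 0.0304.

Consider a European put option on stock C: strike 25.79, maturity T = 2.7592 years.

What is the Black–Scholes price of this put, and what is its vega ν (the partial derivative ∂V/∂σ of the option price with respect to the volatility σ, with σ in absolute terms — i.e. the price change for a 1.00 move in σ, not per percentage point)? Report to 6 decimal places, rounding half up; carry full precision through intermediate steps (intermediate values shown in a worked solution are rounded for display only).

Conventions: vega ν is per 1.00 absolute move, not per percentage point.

σ√T = 0.2801·√2.7592 = 0.465270
d₁ = (ln(S/K) + (r−q+σ²/2)T) / (σ√T) = (ln(24.26/25.79) + (0.0489−0.0388+0.2801²/2)·2.7592) / 0.465270 = (-0.061158 + 0.136106) / 0.465270 = 0.161085
d₂ = d₁ − σ√T = 0.161085 − 0.465270 = -0.304185
e^{−rT} = 0.873782
e^{−qT} = 0.898474
N(−d₁) = 0.436013,  N(−d₂) = 0.619506
Put price V = K·e^{−rT}·N(−d₂) − S·e^{−qT}·N(−d₁) = 13.960469 − 9.503777 = 4.456692
φ(d₁) = (1/√(2π))·e^{−d₁²/2} = 0.393800
ν = S·e^{−qT}·φ(d₁)·√T = 14.258164

price = 4.456692
ν = 14.258164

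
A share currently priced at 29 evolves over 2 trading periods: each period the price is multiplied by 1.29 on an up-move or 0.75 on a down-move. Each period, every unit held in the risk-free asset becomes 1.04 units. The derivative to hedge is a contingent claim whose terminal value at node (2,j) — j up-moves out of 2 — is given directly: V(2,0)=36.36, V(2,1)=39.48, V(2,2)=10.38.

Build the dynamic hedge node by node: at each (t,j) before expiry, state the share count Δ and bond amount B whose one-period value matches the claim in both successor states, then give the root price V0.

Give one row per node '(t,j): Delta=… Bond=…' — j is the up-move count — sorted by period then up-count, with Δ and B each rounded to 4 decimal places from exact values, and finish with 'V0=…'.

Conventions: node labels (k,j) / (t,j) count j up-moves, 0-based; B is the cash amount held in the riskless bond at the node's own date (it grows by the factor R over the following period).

The replicating-portfolio and risk-neutral prices coincide; use p* = (1.04−0.75)/(1.29−0.75) = 0.5370 for the latter.
Terminal payoffs: V(2,0)=36.3600, V(2,1)=39.4800, V(2,2)=10.3800
Node (1,0) S=21.7500: V=(p*·39.4800+(1−p*)·36.3600)/1.04=36.5726; Δ=(39.4800−36.3600)/(28.0575−16.3125)=0.2656; B=V−Δ·S=30.7949
Node (1,1) S=37.4100: V=(p*·10.3800+(1−p*)·39.4800)/1.04=22.9348; Δ=(10.3800−39.4800)/(48.2589−28.0575)=-1.4405; B=V−Δ·S=76.8237
Node (0,0) S=29.0000: V=(p*·22.9348+(1−p*)·36.5726)/1.04=28.1237; Δ=(22.9348−36.5726)/(37.4100−21.7500)=-0.8709; B=V−Δ·S=53.3789
Check: Δ(0,0)·S0 + B(0,0) = 28.1237 = V0.

(0,0): Delta=-0.8709 Bond=53.3789
(1,0): Delta=0.2656 Bond=30.7949
(1,1): Delta=-1.4405 Bond=76.8237
V0=28.1237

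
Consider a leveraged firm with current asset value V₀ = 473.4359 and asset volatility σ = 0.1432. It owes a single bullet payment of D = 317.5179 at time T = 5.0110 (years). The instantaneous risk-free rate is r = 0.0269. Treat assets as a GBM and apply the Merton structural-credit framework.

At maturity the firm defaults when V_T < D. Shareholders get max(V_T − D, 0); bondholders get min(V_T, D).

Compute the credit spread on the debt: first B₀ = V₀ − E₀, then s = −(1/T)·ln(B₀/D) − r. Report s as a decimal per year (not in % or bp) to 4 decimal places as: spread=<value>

Work the structural quantities from V₀ = 473.4359 against face 317.5179:
d₁ = [ln(V₀/D) + (r + σ²/2)T] / (σ√T)
   = [ln(473.4359/317.5179) + (0.0269 + 0.5·0.1432²)·5.0110] / (0.1432·√5.0110)
   = [0.399482 + 0.186174] / 0.320557 = 1.826997
d₂ = d₁ − σ√T = 1.826997 − 0.320557 = 1.506440
N(d₁) = 0.966150,  N(d₂) = 0.934023,  e^(−rT) = 0.873894
E₀ = V₀·N(d₁) − D·e^(−rT)·N(d₂)
   = 473.4359·0.966150 − 317.5179·0.873894·0.934023 = 198.240113
B₀ = V₀ − E₀ = 473.4359 − 198.240113 = 275.195787
spread = −(1/T)·ln(B₀/D) − r = −(1/5.0110)·ln(275.195787/317.5179) − 0.0269 = 0.00164748

spread=0.0016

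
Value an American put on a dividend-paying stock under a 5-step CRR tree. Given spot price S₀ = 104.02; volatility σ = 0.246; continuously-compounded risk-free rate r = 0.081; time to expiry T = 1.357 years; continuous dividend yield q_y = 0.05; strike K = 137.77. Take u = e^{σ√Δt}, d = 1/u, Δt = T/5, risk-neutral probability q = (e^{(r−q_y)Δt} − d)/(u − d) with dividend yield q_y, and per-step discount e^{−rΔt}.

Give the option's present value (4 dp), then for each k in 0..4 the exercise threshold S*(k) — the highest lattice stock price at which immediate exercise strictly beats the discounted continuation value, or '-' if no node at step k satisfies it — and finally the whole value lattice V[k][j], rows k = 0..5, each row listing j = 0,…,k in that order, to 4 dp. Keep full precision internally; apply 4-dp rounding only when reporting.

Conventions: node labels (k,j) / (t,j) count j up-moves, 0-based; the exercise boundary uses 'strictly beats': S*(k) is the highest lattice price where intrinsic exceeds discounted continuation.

Δt=0.27140, u=1.13673, d=0.87972, q=0.50088, disc=e^(-rΔt)=0.97826
k=5 terminal: V=max(K-S,0) → 82.9639 66.9519 46.2620 19.5273 0.0000 0.0000
k=4: j=0 S=62.2998 intr=75.4702 cont=73.3143 V=75.4702[EX]; j=1 S=80.5011 intr=57.2689 cont=55.3583 V=57.2689[EX]; j=2 S=104.0200 intr=33.7500 cont=32.1564 V=33.7500[EX]; j=3 S=134.4101 intr=3.3599 cont=9.5346 V=9.5346[hold]; j=4 S=173.6789 intr=0.0000 cont=0.0000 V=0.0000[hold]  S*(4)=104.0200
k=3: j=0 S=70.8181 intr=66.9519 cont=64.9108 V=66.9519[EX]; j=1 S=91.5080 intr=46.2620 cont=44.4997 V=46.2620[EX]; j=2 S=118.2427 intr=19.5273 cont=21.1509 V=21.1509[hold]; j=3 S=152.7881 intr=0.0000 cont=4.6554 V=4.6554[hold]  S*(3)=91.5080
k=2: j=0 S=80.5011 intr=57.2689 cont=55.3583 V=57.2689[EX]; j=1 S=104.0200 intr=33.7500 cont=32.9520 V=33.7500[EX]; j=2 S=134.4101 intr=3.3599 cont=12.6084 V=12.6084[hold]  S*(2)=104.0200
k=1: j=0 S=91.5080 intr=46.2620 cont=44.4997 V=46.2620[EX]; j=1 S=118.2427 intr=19.5273 cont=22.6571 V=22.6571[hold]  S*(1)=91.5080
k=0: j=0 S=104.0200 intr=33.7500 cont=33.6900 V=33.7500[EX]  S*(0)=104.0200

price = 33.7500
boundary = 104.0200 91.5080 104.0200 91.5080 104.0200
tree:
33.7500
46.2620 22.6571
57.2689 33.7500 12.6084
66.9519 46.2620 21.1509 4.6554
75.4702 57.2689 33.7500 9.5346 0.0000
82.9639 66.9519 46.2620 19.5273 0.0000 0.0000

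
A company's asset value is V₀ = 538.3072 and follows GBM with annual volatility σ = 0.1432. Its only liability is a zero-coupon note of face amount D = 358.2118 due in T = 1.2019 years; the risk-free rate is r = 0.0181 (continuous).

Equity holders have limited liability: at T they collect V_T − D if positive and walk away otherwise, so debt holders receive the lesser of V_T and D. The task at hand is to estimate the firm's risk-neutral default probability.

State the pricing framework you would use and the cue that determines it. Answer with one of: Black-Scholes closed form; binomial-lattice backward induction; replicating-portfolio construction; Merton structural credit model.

Key observation: the data describe a firm's assets (V₀ = 538.3072, GBM) and a single zero-coupon debt of face 358.2118, so credit quantities follow from equity-as-call in the structural model.

framework: Merton structural credit model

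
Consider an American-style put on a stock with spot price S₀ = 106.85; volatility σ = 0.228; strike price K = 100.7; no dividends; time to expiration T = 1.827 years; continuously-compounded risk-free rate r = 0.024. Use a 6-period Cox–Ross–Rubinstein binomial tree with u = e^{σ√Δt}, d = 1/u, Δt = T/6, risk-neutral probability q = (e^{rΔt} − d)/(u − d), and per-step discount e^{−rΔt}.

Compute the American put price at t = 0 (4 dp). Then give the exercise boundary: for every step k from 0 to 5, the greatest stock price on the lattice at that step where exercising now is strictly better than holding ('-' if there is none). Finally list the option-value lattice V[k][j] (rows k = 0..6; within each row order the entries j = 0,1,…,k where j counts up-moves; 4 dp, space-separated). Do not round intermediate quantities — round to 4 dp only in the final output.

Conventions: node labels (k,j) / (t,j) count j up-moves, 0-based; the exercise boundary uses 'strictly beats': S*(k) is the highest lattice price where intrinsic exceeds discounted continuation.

Δt=0.30450, u=1.13407, d=0.88178, q=0.49766, disc=e^(-rΔt)=0.99272
k=6 terminal: V=max(K-S,0) → 50.4735 36.1028 17.6205 0.0000 0.0000 0.0000 0.0000
k=5: j=0 S=56.9604 intr=43.7396 cont=43.0063 V=43.7396[EX]; j=1 S=73.2578 intr=27.4422 cont=26.7090 V=27.4422[EX]; j=2 S=94.2181 intr=6.4819 cont=8.7870 V=8.7870[hold]; j=3 S=121.1755 intr=0.0000 cont=0.0000 V=0.0000[hold]; j=4 S=155.8459 intr=0.0000 cont=0.0000 V=0.0000[hold]; j=5 S=200.4361 intr=0.0000 cont=0.0000 V=0.0000[hold]  S*(5)=73.2578
k=4: j=0 S=64.5972 intr=36.1028 cont=35.3696 V=36.1028[EX]; j=1 S=83.0795 intr=17.6205 cont=18.0260 V=18.0260[hold]; j=2 S=106.8500 intr=0.0000 cont=4.3819 V=4.3819[hold]; j=3 S=137.4216 intr=0.0000 cont=0.0000 V=0.0000[hold]; j=4 S=176.7403 intr=0.0000 cont=0.0000 V=0.0000[hold]  S*(4)=64.5972
k=3: j=0 S=73.2578 intr=27.4422 cont=26.9094 V=27.4422[EX]; j=1 S=94.2181 intr=6.4819 cont=11.1541 V=11.1541[hold]; j=2 S=121.1755 intr=0.0000 cont=2.1852 V=2.1852[hold]; j=3 S=155.8459 intr=0.0000 cont=0.0000 V=0.0000[hold]  S*(3)=73.2578
k=2: j=0 S=83.0795 intr=17.6205 cont=19.1955 V=19.1955[hold]; j=1 S=106.8500 intr=0.0000 cont=6.6419 V=6.6419[hold]; j=2 S=137.4216 intr=0.0000 cont=1.0897 V=1.0897[hold]  S*(2)=-
k=1: j=0 S=94.2181 intr=6.4819 cont=12.8538 V=12.8538[hold]; j=1 S=121.1755 intr=0.0000 cont=3.8506 V=3.8506[hold]  S*(1)=-
k=0: j=0 S=106.8500 intr=0.0000 cont=8.3123 V=8.3123[hold]  S*(0)=-

price = 8.3123
boundary = - - - 73.2578 64.5972 73.2578
tree:
8.3123
12.8538 3.8506
19.1955 6.6419 1.0897
27.4422 11.1541 2.1852 0.0000
36.1028 18.0260 4.3819 0.0000 0.0000
43.7396 27.4422 8.7870 0.0000 0.0000 0.0000
50.4735 36.1028 17.6205 0.0000 0.0000 0.0000 0.0000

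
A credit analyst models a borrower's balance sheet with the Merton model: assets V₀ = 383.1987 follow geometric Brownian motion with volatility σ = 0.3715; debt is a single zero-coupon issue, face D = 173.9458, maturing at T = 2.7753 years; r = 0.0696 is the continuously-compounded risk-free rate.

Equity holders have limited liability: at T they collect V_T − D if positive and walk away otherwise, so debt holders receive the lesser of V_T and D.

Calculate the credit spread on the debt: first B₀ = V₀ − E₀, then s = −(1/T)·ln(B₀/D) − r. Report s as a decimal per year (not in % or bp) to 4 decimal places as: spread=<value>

spread=0.0085

Equity is a call on the firm's assets struck at D = 173.9458:
d₁ = [ln(V₀/D) + (r + σ²/2)T] / (σ√T)
   = [ln(383.1987/173.9458) + (0.0696 + 0.5·0.3715²)·2.7753] / (0.3715·√2.7753)
   = [0.789810 + 0.384674] / 0.618890 = 1.897724
d₂ = d₁ − σ√T = 1.897724 − 0.618890 = 1.278834
N(d₁) = 0.971134,  N(d₂) = 0.899522,  e^(−rT) = 0.824349
E₀ = V₀·N(d₁) − D·e^(−rT)·N(d₂)
   = 383.1987·0.971134 − 173.9458·0.824349·0.899522 = 243.152823
B₀ = V₀ − E₀ = 383.1987 − 243.152823 = 140.045877
spread = −(1/T)·ln(B₀/D) − r = −(1/2.7753)·ln(140.045877/173.9458) − 0.0696 = 0.00850820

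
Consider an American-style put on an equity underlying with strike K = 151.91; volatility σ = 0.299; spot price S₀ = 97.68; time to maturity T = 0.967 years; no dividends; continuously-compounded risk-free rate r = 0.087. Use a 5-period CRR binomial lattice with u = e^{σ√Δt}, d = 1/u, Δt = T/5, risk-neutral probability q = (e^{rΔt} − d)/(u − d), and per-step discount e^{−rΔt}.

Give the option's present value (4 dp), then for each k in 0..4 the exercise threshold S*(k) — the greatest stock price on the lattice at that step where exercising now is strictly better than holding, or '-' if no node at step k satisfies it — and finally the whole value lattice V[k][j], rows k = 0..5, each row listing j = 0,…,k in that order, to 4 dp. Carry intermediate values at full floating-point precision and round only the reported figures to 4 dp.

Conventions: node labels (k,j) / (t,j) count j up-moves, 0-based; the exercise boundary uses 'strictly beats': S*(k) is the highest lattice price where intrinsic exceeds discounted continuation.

price = 54.2300
boundary = 97.6800 111.4069 97.6800 111.4069 127.0627
tree:
54.2300
66.2655 40.5031
76.8181 54.2300 25.5209
86.0704 66.2655 40.5031 13.1297
94.1828 76.8181 54.2300 24.8473 3.2207
101.2956 86.0704 66.2655 40.5031 6.9913 0.0000

params: Δt=0.19340 u=1.14053 d=0.87679 q=0.53151 e^(-rΔt)=0.98331
t_5 payoffs: 101.2956 86.0704 66.2655 40.5031 6.9913 0.0000
t_4: node(4,0) S=57.7272 payoff=94.1828 vs cont=91.6482 → 94.1828 [stop]  node(4,1) S=75.0919 payoff=76.8181 vs cont=74.2835 → 76.8181 [stop]  node(4,2) S=97.6800 payoff=54.2300 vs cont=51.6954 → 54.2300 [stop]  node(4,3) S=127.0627 payoff=24.8473 vs cont=22.3126 → 24.8473 [stop]  node(4,4) S=165.2840 payoff=0.0000 vs cont=3.2207 → 3.2207 [wait]  ⇒ S*(4)=127.0627
t_3: node(3,0) S=65.8396 payoff=86.0704 vs cont=83.5358 → 86.0704 [stop]  node(3,1) S=85.6445 payoff=66.2655 vs cont=63.7309 → 66.2655 [stop]  node(3,2) S=111.4069 payoff=40.5031 vs cont=37.9685 → 40.5031 [stop]  node(3,3) S=144.9187 payoff=6.9913 vs cont=13.1297 → 13.1297 [wait]  ⇒ S*(3)=111.4069
t_2: node(2,0) S=75.0919 payoff=76.8181 vs cont=74.2835 → 76.8181 [stop]  node(2,1) S=97.6800 payoff=54.2300 vs cont=51.6954 → 54.2300 [stop]  node(2,2) S=127.0627 payoff=24.8473 vs cont=25.5209 → 25.5209 [wait]  ⇒ S*(2)=97.6800
t_1: node(1,0) S=85.6445 payoff=66.2655 vs cont=63.7309 → 66.2655 [stop]  node(1,1) S=111.4069 payoff=40.5031 vs cont=38.3206 → 40.5031 [stop]  ⇒ S*(1)=111.4069
t_0: node(0,0) S=97.6800 payoff=54.2300 vs cont=51.6954 → 54.2300 [stop]  ⇒ S*(0)=97.6800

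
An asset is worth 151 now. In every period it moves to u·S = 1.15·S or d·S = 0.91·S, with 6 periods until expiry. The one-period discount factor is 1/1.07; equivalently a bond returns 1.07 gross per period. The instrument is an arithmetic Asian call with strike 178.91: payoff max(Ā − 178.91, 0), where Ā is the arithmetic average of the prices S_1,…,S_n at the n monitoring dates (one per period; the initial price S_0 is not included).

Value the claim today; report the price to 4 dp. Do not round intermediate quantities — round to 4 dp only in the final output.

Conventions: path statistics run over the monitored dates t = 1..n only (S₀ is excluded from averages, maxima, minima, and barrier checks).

No-arbitrage gives p* = (R−d)/(u−d) = 0.6667: enumerate every path, weight its payoff by its p*-probability, and discount by R^6.
Enumerate all 2^6 = 64 price paths (U = up ×1.15, D = down ×0.91); each path with k up-moves has probability p*^k·(1−p*)^(6−k).
DDDDDD: Ā=109.9613, payoff=0.0000, prob=0.001372
UDDDDD: Ā=138.9620, payoff=0.0000, prob=0.002743
DUDDDD: Ā=132.9220, payoff=0.0000, prob=0.002743
UUDDDD: Ā=167.9784, payoff=0.0000, prob=0.005487
DDUDDD: Ā=127.4256, payoff=0.0000, prob=0.002743
UDUDDD: Ā=161.0324, payoff=0.0000, prob=0.005487
DUUDDD: Ā=154.9924, payoff=0.0000, prob=0.005487
UUUDDD: Ā=195.8695, payoff=16.9595, prob=0.010974
DDDUDD: Ā=122.4239, payoff=0.0000, prob=0.002743
UDDUDD: Ā=154.7115, payoff=0.0000, prob=0.005487
DUDUDD: Ā=148.6715, payoff=0.0000, prob=0.005487
UUDUDD: Ā=187.8816, payoff=8.9716, prob=0.010974
DDUUDD: Ā=143.1751, payoff=0.0000, prob=0.005487
UDUUDD: Ā=180.9356, payoff=2.0256, prob=0.010974
DUUUDD: Ā=174.8956, payoff=0.0000, prob=0.010974
UUUUDD: Ā=221.0219, payoff=42.1119, prob=0.021948
DDDDUD: Ā=117.8724, payoff=0.0000, prob=0.002743
UDDDUD: Ā=148.9596, payoff=0.0000, prob=0.005487
DUDDUD: Ā=142.9196, payoff=0.0000, prob=0.005487
UUDDUD: Ā=180.6126, payoff=1.7026, prob=0.010974
DDUDUD: Ā=137.4232, payoff=0.0000, prob=0.005487
UDUDUD: Ā=173.6666, payoff=0.0000, prob=0.010974
DUUDUD: Ā=167.6266, payoff=0.0000, prob=0.010974
UUUDUD: Ā=211.8359, payoff=32.9259, prob=0.021948
DDDUUD: Ā=132.4214, payoff=0.0000, prob=0.005487
UDDUUD: Ā=167.3458, payoff=0.0000, prob=0.010974
DUDUUD: Ā=161.3058, payoff=0.0000, prob=0.010974
UUDUUD: Ā=203.8480, payoff=24.9380, prob=0.021948
DDUUUD: Ā=155.8094, payoff=0.0000, prob=0.010974
UDUUUD: Ā=196.9020, payoff=17.9920, prob=0.021948
DUUUUD: Ā=190.8620, payoff=11.9520, prob=0.021948
UUUUUD: Ā=241.1992, payoff=62.2892, prob=0.043896
DDDDDU: Ā=113.7304, payoff=0.0000, prob=0.002743
UDDDDU: Ā=143.7253, payoff=0.0000, prob=0.005487
DUDDDU: Ā=137.6853, payoff=0.0000, prob=0.005487
UUDDDU: Ā=173.9979, payoff=0.0000, prob=0.010974
DDUDDU: Ā=132.1889, payoff=0.0000, prob=0.005487
UDUDDU: Ā=167.0519, payoff=0.0000, prob=0.010974
DUUDDU: Ā=161.0119, payoff=0.0000, prob=0.010974
UUUDDU: Ā=203.4765, payoff=24.5665, prob=0.021948
DDDUDU: Ā=127.1871, payoff=0.0000, prob=0.005487
UDDUDU: Ā=160.7310, payoff=0.0000, prob=0.010974
DUDUDU: Ā=154.6910, payoff=0.0000, prob=0.010974
UUDUDU: Ā=195.4886, payoff=16.5786, prob=0.021948
DDUUDU: Ā=149.1946, payoff=0.0000, prob=0.010974
UDUUDU: Ā=188.5426, payoff=9.6326, prob=0.021948
DUUUDU: Ā=182.5026, payoff=3.5926, prob=0.021948
UUUUDU: Ā=230.6352, payoff=51.7252, prob=0.043896
DDDDUU: Ā=122.6356, payoff=0.0000, prob=0.005487
UDDDUU: Ā=154.9790, payoff=0.0000, prob=0.010974
DUDDUU: Ā=148.9390, payoff=0.0000, prob=0.010974
UUDDUU: Ā=188.2196, payoff=9.3096, prob=0.021948
DDUDUU: Ā=143.4426, payoff=0.0000, prob=0.010974
UDUDUU: Ā=181.2736, payoff=2.3636, prob=0.021948
DUUDUU: Ā=175.2336, payoff=0.0000, prob=0.021948
UUUDUU: Ā=221.4491, payoff=42.5391, prob=0.043896
DDDUUU: Ā=138.4409, payoff=0.0000, prob=0.010974
UDDUUU: Ā=174.9528, payoff=0.0000, prob=0.021948
DUDUUU: Ā=168.9128, payoff=0.0000, prob=0.021948
UUDUUU: Ā=213.4612, payoff=34.5512, prob=0.043896
DDUUUU: Ā=163.4164, payoff=0.0000, prob=0.021948
UDUUUU: Ā=206.5152, payoff=27.6052, prob=0.043896
DUUUUU: Ā=200.4752, payoff=21.5652, prob=0.043896
UUUUUU: Ā=253.3478, payoff=74.4378, prob=0.087791
Price = Σ prob·payoff / R^6 = 21.708517 / 1.500730 = 14.4653

price = 14.4653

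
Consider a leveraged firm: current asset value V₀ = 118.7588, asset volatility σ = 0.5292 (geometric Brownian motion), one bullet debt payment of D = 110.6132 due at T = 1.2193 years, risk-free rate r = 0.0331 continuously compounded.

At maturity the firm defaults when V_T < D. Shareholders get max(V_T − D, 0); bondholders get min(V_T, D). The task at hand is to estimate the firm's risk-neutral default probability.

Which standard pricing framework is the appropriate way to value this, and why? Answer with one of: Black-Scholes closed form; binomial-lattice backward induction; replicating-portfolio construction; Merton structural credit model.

framework: Merton structural credit model

Key observation: with the firm-asset dynamics (V₀ = 118.7588) and a single zero-coupon liability of face 110.6132 given, debt value, spread, and default probability all derive from the option view of the balance sheet.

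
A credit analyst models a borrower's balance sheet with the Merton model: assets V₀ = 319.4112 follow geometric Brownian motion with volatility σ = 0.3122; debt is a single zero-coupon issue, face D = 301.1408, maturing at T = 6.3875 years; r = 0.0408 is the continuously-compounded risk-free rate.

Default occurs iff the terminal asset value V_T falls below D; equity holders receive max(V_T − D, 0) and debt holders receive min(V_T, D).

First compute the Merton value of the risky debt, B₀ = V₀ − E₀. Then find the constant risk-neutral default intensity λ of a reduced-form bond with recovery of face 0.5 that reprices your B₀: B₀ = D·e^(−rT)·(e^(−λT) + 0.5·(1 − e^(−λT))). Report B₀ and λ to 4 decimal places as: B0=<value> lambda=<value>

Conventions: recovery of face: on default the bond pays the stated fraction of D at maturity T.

With assets at 319.4112 and a single debt payment of 301.1408 at 6.3875 years:
d₁ = [ln(V₀/D) + (r + σ²/2)T] / (σ√T)
   = [ln(319.4112/301.1408) + (0.0408 + 0.5·0.3122²)·6.3875] / (0.3122·√6.3875)
   = [0.058901 + 0.571901] / 0.789039 = 0.799457
d₂ = d₁ − σ√T = 0.799457 − 0.789039 = 0.010418
N(d₁) = 0.787987,  N(d₂) = 0.504156,  e^(−rT) = 0.770581
E₀ = V₀·N(d₁) − D·e^(−rT)·N(d₂)
   = 319.4112·0.787987 − 301.1408·0.770581·0.504156 = 134.700752
B₀ = V₀ − E₀ = 319.4112 − 134.700752 = 184.710448
e^(−λT) = (B₀·e^(rT)/D − 0.5)/(1 − 0.5) = (184.7104·1.297721/301.1408 − 0.5)/0.5 = 0.59196395
λ = −ln(0.59196395)/6.3875 = 0.082084

B0=184.7104 lambda=0.0821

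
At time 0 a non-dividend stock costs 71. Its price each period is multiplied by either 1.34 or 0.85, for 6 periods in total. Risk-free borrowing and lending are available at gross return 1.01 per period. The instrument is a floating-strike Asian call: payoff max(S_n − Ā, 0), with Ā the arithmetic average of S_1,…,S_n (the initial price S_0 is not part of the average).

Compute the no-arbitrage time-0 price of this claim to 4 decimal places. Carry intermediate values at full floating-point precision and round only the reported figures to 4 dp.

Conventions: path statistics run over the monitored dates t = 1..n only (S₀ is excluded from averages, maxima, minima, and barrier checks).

Risk-neutral up-probability p* = (R−d)/(u−d) = (1.01−0.85)/(1.34−0.85) = 0.3265; the claim prices as the p*-weighted sum of path payoffs discounted by R^6.
Enumerate all 2^6 = 64 price paths (U = up ×1.34, D = down ×0.85); each path with k up-moves has probability p*^k·(1−p*)^(6−k).
DDDDDD: Ā=41.7656, payoff=0.0000, prob=0.093305
UDDDDD: Ā=65.8422, payoff=0.0000, prob=0.045239
DUDDDD: Ā=60.0439, payoff=0.0000, prob=0.045239
UUDDDD: Ā=94.6574, payoff=0.0000, prob=0.021934
DDUDDD: Ā=55.1153, payoff=0.0000, prob=0.045239
UDUDDD: Ā=86.8876, payoff=0.0000, prob=0.021934
DUUDDD: Ā=81.0893, payoff=0.0000, prob=0.021934
UUUDDD: Ā=127.8349, payoff=0.0000, prob=0.010635
DDDUDD: Ā=50.9260, payoff=0.0000, prob=0.045239
UDDUDD: Ā=80.2833, payoff=0.0000, prob=0.021934
DUDUDD: Ā=74.4850, payoff=0.0000, prob=0.021934
UUDUDD: Ā=117.4234, payoff=0.0000, prob=0.010635
DDUUDD: Ā=69.5564, payoff=0.0000, prob=0.021934
UDUUDD: Ā=109.6537, payoff=0.0000, prob=0.010635
DUUUDD: Ā=103.8553, payoff=1.0577, prob=0.010635
UUUUDD: Ā=163.7249, payoff=1.6675, prob=0.005156
DDDDUD: Ā=47.3651, payoff=0.0000, prob=0.045239
UDDDUD: Ā=74.6697, payoff=0.0000, prob=0.021934
DUDDUD: Ā=68.8714, payoff=0.0000, prob=0.021934
UUDDUD: Ā=108.5737, payoff=0.0000, prob=0.010635
DDUDUD: Ā=63.9428, payoff=2.6065, prob=0.021934
UDUDUD: Ā=100.8039, payoff=4.1091, prob=0.010635
DUUDUD: Ā=95.0056, payoff=9.9075, prob=0.010635
UUUDUD: Ā=149.7735, payoff=15.6189, prob=0.005156
DDDUUD: Ā=59.7535, payoff=6.7958, prob=0.021934
UDDUUD: Ā=94.1996, payoff=10.7134, prob=0.010635
DUDUUD: Ā=88.4013, payoff=16.5118, prob=0.010635
UUDUUD: Ā=139.3620, payoff=26.0303, prob=0.005156
DDUUUD: Ā=83.4727, payoff=21.4404, prob=0.010635
UDUUUD: Ā=131.5922, payoff=33.8001, prob=0.005156
DUUUUD: Ā=125.7939, payoff=39.5984, prob=0.005156
UUUUUD: Ā=198.3104, payoff=62.4258, prob=0.002500
DDDDDU: Ā=44.3383, payoff=0.0000, prob=0.045239
UDDDDU: Ā=69.8981, payoff=0.0000, prob=0.021934
DUDDDU: Ā=64.0998, payoff=2.4496, prob=0.021934
UUDDDU: Ā=101.0514, payoff=3.8617, prob=0.010635
DDUDDU: Ā=59.1712, payoff=7.3782, prob=0.021934
UDUDDU: Ā=93.2816, payoff=11.6314, prob=0.010635
DUUDDU: Ā=87.4833, payoff=17.4298, prob=0.010635
UUUDDU: Ā=137.9148, payoff=27.4775, prob=0.005156
DDDUDU: Ā=54.9819, payoff=11.5675, prob=0.021934
UDDUDU: Ā=86.6773, payoff=18.2357, prob=0.010635
DUDUDU: Ā=80.8790, payoff=24.0341, prob=0.010635
UUDUDU: Ā=127.5033, payoff=37.8890, prob=0.005156
DDUUDU: Ā=75.9504, payoff=28.9627, prob=0.010635
UDUUDU: Ā=119.7335, payoff=45.6588, prob=0.005156
DUUUDU: Ā=113.9352, payoff=51.4571, prob=0.005156
UUUUDU: Ā=179.6155, payoff=81.1206, prob=0.002500
DDDDUU: Ā=51.4210, payoff=15.1284, prob=0.021934
UDDDUU: Ā=81.0636, payoff=23.8494, prob=0.010635
DUDDUU: Ā=75.2653, payoff=29.6477, prob=0.010635
UUDDUU: Ā=118.6536, payoff=46.7388, prob=0.005156
DDUDUU: Ā=70.3367, payoff=34.5763, prob=0.010635
UDUDUU: Ā=110.8838, payoff=54.5086, prob=0.005156
DUUDUU: Ā=105.0855, payoff=60.3069, prob=0.005156
UUUDUU: Ā=165.6641, payoff=95.0720, prob=0.002500
DDDUUU: Ā=66.1474, payoff=38.7656, prob=0.010635
UDDUUU: Ā=104.2795, payoff=61.1129, prob=0.005156
DUDUUU: Ā=98.4812, payoff=66.9112, prob=0.005156
UUDUUU: Ā=155.2526, payoff=105.4835, prob=0.002500
DDUUUU: Ā=93.5526, payoff=71.8398, prob=0.005156
UDUUUU: Ā=147.4829, payoff=113.2533, prob=0.002500
DUUUUU: Ā=141.6845, payoff=119.0516, prob=0.002500
UUUUUU: Ā=223.3615, payoff=187.6814, prob=0.001212
Price = Σ prob·payoff / R^6 = 9.113410 / 1.061520 = 8.5852

price = 8.5852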